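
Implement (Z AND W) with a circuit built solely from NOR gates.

((Z NOR Z) NOR (W NOR W))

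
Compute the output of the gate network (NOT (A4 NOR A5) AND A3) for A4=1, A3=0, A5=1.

Substituting: (NOT (1 NOR 1) AND 0)
= 0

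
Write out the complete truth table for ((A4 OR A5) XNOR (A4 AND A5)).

A5 | A4 | Output
----------------
0 | 0 | 1
0 | 1 | 0
1 | 0 | 0
1 | 1 | 1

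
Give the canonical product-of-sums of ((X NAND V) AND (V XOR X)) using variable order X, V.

ΠM(0, 3) = (X OR V) AND (NOT X OR NOT V)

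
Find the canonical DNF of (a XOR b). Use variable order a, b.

(NOT a AND b) OR (a AND NOT b)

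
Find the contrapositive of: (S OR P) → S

Contrapositive: NOT S → NOT (S OR P)
Note: A statement and its contrapositive are logically equivalent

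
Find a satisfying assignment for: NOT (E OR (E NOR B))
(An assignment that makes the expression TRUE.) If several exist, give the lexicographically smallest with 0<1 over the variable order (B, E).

B=1, E=0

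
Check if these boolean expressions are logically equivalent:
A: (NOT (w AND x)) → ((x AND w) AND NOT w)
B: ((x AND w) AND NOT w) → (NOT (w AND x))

No, Converse is not equivalent to original (counterexample: w=0, x=0)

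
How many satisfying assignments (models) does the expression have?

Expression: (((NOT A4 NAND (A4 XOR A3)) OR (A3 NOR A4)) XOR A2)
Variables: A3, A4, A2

Satisfying assignments: (0,0,0), (0,1,0), (1,0,1), (1,1,0)
Count: 4 out of 8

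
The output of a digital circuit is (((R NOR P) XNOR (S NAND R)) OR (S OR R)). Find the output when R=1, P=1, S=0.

Substituting: (((1 NOR 1) XNOR (0 NAND 1)) OR (0 OR 1))
= 1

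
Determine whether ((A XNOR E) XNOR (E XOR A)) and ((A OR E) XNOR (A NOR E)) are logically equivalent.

Yes, they are equivalent — the two output columns agree on all 4 assignments:
A | E | Expression 1 | Expression 2
-----------------------------------
0 | 0 | 0 | 0
0 | 1 | 0 | 0
1 | 0 | 0 | 0
1 | 1 | 0 | 0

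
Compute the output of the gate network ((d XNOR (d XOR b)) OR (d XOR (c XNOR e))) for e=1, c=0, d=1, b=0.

Substituting: ((1 XNOR (1 XOR 0)) OR (1 XOR (0 XNOR 1)))
= 1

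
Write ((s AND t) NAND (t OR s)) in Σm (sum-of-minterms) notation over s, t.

Σm(0, 1, 2) = (NOT s AND NOT t) OR (NOT s AND t) OR (s AND NOT t)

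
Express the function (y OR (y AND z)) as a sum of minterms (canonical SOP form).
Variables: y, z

Σm(2, 3) = (y AND NOT z) OR (y AND z)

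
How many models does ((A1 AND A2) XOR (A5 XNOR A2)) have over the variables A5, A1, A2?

Satisfying assignments: (0,0,0), (0,1,0), (0,1,1), (1,0,1)
Count: 4 out of 8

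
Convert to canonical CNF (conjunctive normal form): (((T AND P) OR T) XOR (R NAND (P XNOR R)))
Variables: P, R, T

(P OR R OR NOT T) AND (P OR NOT R OR NOT T) AND (NOT P OR R OR NOT T) AND (NOT P OR NOT R OR T)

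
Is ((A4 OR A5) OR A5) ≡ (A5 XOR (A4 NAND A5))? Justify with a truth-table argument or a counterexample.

No. Counterexample: with A5=0, A4=0, Expression 1 = 0 but Expression 2 = 1.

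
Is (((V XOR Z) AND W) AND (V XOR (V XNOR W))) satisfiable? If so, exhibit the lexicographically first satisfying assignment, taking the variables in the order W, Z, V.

UNSATISFIABLE - no assignment makes this expression true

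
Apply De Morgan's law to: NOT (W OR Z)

NOT W AND NOT Z
De Morgan's: NOT(OR of terms) = AND of negations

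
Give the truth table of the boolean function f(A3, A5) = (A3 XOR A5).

A3 | A5 | Output
----------------
0 | 0 | 0
0 | 1 | 1
1 | 0 | 1
1 | 1 | 0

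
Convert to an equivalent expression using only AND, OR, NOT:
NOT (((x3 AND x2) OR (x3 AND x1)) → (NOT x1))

((x3 AND x2) OR (x3 AND x1)) AND x1
(Negated implication: NOT(A → B) = A AND NOT B)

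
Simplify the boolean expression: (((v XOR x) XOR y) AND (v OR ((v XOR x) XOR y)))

By absorption (E AND (E OR v) = E):
= ((v XOR x) XOR y)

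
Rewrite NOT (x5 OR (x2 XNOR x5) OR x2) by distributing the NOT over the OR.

NOT x5 AND NOT (x2 XNOR x5) AND NOT x2
De Morgan's: NOT(OR of terms) = AND of negations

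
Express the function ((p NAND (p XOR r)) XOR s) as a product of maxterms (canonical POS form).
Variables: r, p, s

ΠM(1, 2, 5, 7) = (r OR p OR NOT s) AND (r OR NOT p OR s) AND (NOT r OR p OR NOT s) AND (NOT r OR NOT p OR NOT s)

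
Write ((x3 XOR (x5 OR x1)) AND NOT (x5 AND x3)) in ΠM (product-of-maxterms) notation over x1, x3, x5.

ΠM(0, 3, 6, 7) = (x1 OR x3 OR x5) AND (x1 OR NOT x3 OR NOT x5) AND (NOT x1 OR NOT x3 OR x5) AND (NOT x1 OR NOT x3 OR NOT x5)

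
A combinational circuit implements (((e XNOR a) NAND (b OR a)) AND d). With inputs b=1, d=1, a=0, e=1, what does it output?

Substituting: (((1 XNOR 0) NAND (1 OR 0)) AND 1)
= 1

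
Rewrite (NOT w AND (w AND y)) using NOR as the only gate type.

(((w NOR w) NOR (w NOR w)) NOR (((w NOR w) NOR (y NOR y)) NOR ((w NOR w) NOR (y NOR y))))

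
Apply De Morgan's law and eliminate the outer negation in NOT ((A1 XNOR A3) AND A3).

NOT (A1 XNOR A3) OR NOT A3
De Morgan's: NOT(AND of terms) = OR of negations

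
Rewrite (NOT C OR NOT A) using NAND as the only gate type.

(((C NAND C) NAND (C NAND C)) NAND ((A NAND A) NAND (A NAND A)))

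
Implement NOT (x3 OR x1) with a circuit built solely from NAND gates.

(((x3 NAND x3) NAND (x1 NAND x1)) NAND ((x3 NAND x3) NAND (x1 NAND x1)))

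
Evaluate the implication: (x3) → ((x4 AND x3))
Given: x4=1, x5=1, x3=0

Antecedent (x3) = 0; consequent ((x4 AND x3)) = 0.
0 → 0 = 1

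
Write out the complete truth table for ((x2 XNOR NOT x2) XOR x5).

x5 | x2 | Output
----------------
0 | 0 | 0
0 | 1 | 0
1 | 0 | 1
1 | 1 | 1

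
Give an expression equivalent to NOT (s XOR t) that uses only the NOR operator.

(((((s NOR t) NOR (s NOR t)) NOR ((s NOR t) NOR (s NOR t))) NOR ((((s NOR s) NOR (t NOR t)) NOR ((s NOR s) NOR (t NOR t))) NOR (((s NOR s) NOR (t NOR t)) NOR ((s NOR s) NOR (t NOR t))))) NOR ((((s NOR t) NOR (s NOR t)) NOR ((s NOR t) NOR (s NOR t))) NOR ((((s NOR s) NOR (t NOR t)) NOR ((s NOR s) NOR (t NOR t))) NOR (((s NOR s) NOR (t NOR t)) NOR ((s NOR s) NOR (t NOR t))))))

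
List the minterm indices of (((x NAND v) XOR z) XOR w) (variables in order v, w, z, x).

Σm(0, 1, 6, 7, 8, 11, 13, 14) = (NOT v AND NOT w AND NOT z AND NOT x) OR (NOT v AND NOT w AND NOT z AND x) OR (NOT v AND w AND z AND NOT x) OR (NOT v AND w AND z AND x) OR (v AND NOT w AND NOT z AND NOT x) OR (v AND NOT w AND z AND x) OR (v AND w AND NOT z AND x) OR (v AND w AND z AND NOT x)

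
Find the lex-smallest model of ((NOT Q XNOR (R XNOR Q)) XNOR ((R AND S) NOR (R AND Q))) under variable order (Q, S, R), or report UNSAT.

Q=0, S=0, R=0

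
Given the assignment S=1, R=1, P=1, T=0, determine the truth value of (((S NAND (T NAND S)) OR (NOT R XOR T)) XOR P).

Substituting: (((1 NAND (0 NAND 1)) OR (NOT 1 XOR 0)) XOR 1)
= 1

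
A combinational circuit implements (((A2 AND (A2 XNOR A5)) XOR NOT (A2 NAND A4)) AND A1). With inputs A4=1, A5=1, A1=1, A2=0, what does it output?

Substituting: (((0 AND (0 XNOR 1)) XOR NOT (0 NAND 1)) AND 1)
= 0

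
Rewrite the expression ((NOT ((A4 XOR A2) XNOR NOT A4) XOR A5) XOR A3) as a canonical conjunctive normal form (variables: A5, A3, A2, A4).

(A5 OR A3 OR NOT A2 OR A4) AND (A5 OR A3 OR NOT A2 OR NOT A4) AND (A5 OR NOT A3 OR A2 OR A4) AND (A5 OR NOT A3 OR A2 OR NOT A4) AND (NOT A5 OR A3 OR A2 OR A4) AND (NOT A5 OR A3 OR A2 OR NOT A4) AND (NOT A5 OR NOT A3 OR NOT A2 OR A4) AND (NOT A5 OR NOT A3 OR NOT A2 OR NOT A4)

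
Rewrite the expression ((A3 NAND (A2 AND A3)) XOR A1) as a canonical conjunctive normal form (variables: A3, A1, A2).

(A3 OR NOT A1 OR A2) AND (A3 OR NOT A1 OR NOT A2) AND (NOT A3 OR A1 OR NOT A2) AND (NOT A3 OR NOT A1 OR A2)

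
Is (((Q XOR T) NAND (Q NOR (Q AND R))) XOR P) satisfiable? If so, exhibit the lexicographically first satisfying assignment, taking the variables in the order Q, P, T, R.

Q=0, P=0, T=0, R=0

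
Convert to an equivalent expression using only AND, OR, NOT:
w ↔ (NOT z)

(w AND (NOT z)) OR (NOT w AND z)
(Biconditional = both true or both false)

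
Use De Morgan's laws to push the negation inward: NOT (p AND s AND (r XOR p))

NOT p OR NOT s OR NOT (r XOR p)
De Morgan's: NOT(AND of terms) = OR of negations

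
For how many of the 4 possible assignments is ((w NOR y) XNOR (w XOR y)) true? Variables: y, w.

Satisfying assignments: (1,1)
Count: 1 out of 4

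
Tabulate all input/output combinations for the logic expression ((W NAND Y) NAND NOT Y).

W | Y | Output
--------------
0 | 0 | 0
0 | 1 | 1
1 | 0 | 0
1 | 1 | 1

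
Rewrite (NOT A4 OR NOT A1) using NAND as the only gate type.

(((A4 NAND A4) NAND (A4 NAND A4)) NAND ((A1 NAND A1) NAND (A1 NAND A1)))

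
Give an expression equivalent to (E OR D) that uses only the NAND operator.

((E NAND E) NAND (D NAND D))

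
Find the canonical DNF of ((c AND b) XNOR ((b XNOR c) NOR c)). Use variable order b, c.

(NOT b AND NOT c) OR (NOT b AND c)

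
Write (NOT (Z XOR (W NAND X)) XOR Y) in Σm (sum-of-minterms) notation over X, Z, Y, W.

Σm(2, 3, 4, 5, 9, 10, 12, 15) = (NOT X AND NOT Z AND Y AND NOT W) OR (NOT X AND NOT Z AND Y AND W) OR (NOT X AND Z AND NOT Y AND NOT W) OR (NOT X AND Z AND NOT Y AND W) OR (X AND NOT Z AND NOT Y AND W) OR (X AND NOT Z AND Y AND NOT W) OR (X AND Z AND NOT Y AND NOT W) OR (X AND Z AND Y AND W)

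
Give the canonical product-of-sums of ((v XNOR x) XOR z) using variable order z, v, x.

ΠM(1, 2, 4, 7) = (z OR v OR NOT x) AND (z OR NOT v OR x) AND (NOT z OR v OR x) AND (NOT z OR NOT v OR NOT x)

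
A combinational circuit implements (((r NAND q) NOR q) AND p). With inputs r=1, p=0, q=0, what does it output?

Substituting: (((1 NAND 0) NOR 0) AND 0)
= 0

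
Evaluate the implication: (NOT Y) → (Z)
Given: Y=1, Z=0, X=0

Antecedent (NOT Y) = 0; consequent (Z) = 0.
0 → 0 = 1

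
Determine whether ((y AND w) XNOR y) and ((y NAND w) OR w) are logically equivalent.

No. Counterexample: with w=0, y=1, Expression 1 = 0 but Expression 2 = 1.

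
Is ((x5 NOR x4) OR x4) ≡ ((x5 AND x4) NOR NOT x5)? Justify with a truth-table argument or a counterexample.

No. Counterexample: with x5=0, x4=0, Expression 1 = 1 but Expression 2 = 0.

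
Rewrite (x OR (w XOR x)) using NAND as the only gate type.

((x NAND x) NAND (((w NAND (w NAND x)) NAND (x NAND (w NAND x))) NAND ((w NAND (w NAND x)) NAND (x NAND (w NAND x)))))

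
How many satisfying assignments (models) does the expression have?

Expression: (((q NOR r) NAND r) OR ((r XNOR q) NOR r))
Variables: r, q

Satisfying assignments: (0,0), (0,1), (1,0), (1,1)
Count: 4 out of 4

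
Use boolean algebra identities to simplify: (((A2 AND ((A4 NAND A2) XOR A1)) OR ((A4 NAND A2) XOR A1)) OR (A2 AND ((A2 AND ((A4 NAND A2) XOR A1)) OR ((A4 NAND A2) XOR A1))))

By absorption (E OR (E AND v) = E) then absorption (E OR (E AND v) = E):
= ((A4 NAND A2) XOR A1)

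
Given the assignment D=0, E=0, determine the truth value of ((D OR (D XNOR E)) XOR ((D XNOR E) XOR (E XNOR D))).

Substituting: ((0 OR (0 XNOR 0)) XOR ((0 XNOR 0) XOR (0 XNOR 0)))
= 1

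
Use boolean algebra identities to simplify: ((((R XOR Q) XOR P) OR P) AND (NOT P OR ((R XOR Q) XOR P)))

By distribution ((E OR v) AND (E OR NOT v) = E):
= ((R XOR Q) XOR P)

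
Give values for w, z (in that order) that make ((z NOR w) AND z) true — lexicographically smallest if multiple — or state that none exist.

UNSATISFIABLE - no assignment makes this expression true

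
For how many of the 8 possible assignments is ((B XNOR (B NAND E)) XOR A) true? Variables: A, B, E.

Satisfying assignments: (0,1,0), (1,0,0), (1,0,1), (1,1,1)
Count: 4 out of 8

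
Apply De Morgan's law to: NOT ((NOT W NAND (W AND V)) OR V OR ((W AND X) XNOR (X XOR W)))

NOT (NOT W NAND (W AND V)) AND NOT V AND NOT ((W AND X) XNOR (X XOR W))
De Morgan's: NOT(OR of terms) = AND of negations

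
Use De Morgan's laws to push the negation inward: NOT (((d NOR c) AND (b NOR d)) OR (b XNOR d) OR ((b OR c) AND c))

NOT ((d NOR c) AND (b NOR d)) AND NOT (b XNOR d) AND NOT ((b OR c) AND c)
De Morgan's: NOT(OR of terms) = AND of negations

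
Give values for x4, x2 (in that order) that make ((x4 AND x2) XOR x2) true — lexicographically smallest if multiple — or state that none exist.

x4=0, x2=1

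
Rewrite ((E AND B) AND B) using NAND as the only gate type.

((((E NAND B) NAND (E NAND B)) NAND B) NAND (((E NAND B) NAND (E NAND B)) NAND B))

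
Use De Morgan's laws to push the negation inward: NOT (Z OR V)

NOT Z AND NOT V
De Morgan's: NOT(OR of terms) = AND of negations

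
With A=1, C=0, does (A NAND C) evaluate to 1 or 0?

Substituting: (1 NAND 0)
= 1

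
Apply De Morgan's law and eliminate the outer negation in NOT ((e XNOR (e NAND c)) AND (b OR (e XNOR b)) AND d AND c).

NOT (e XNOR (e NAND c)) OR NOT (b OR (e XNOR b)) OR NOT d OR NOT c
De Morgan's: NOT(AND of terms) = OR of negations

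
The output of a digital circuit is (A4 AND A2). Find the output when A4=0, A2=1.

Substituting: (0 AND 1)
= 0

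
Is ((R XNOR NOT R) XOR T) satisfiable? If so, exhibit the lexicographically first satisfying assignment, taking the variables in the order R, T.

R=0, T=1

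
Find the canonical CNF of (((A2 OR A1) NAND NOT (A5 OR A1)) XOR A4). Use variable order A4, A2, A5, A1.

(A4 OR NOT A2 OR A5 OR A1) AND (NOT A4 OR A2 OR A5 OR A1) AND (NOT A4 OR A2 OR A5 OR NOT A1) AND (NOT A4 OR A2 OR NOT A5 OR A1) AND (NOT A4 OR A2 OR NOT A5 OR NOT A1) AND (NOT A4 OR NOT A2 OR A5 OR NOT A1) AND (NOT A4 OR NOT A2 OR NOT A5 OR A1) AND (NOT A4 OR NOT A2 OR NOT A5 OR NOT A1)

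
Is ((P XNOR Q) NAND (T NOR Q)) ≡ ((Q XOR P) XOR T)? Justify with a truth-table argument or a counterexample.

No. Counterexample: with T=0, Q=1, P=1, Expression 1 = 1 but Expression 2 = 0.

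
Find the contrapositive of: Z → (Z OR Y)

Contrapositive: NOT (Z OR Y) → NOT Z
Note: A statement and its contrapositive are logically equivalent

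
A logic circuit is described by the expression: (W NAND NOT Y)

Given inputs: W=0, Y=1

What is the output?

Substituting: (0 NAND NOT 1)
= 1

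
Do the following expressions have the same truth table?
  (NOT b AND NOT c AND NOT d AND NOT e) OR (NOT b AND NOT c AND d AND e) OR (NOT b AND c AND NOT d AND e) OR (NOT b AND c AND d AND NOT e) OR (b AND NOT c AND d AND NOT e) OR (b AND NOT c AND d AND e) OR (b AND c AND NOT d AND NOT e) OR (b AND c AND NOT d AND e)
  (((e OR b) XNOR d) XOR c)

Yes, they are equivalent — the two output columns agree on all 16 assignments:
b | c | d | e | Expression 1 | Expression 2
-------------------------------------------
0 | 0 | 0 | 0 | 1 | 1
0 | 0 | 0 | 1 | 0 | 0
0 | 0 | 1 | 0 | 0 | 0
0 | 0 | 1 | 1 | 1 | 1
0 | 1 | 0 | 0 | 0 | 0
0 | 1 | 0 | 1 | 1 | 1
0 | 1 | 1 | 0 | 1 | 1
0 | 1 | 1 | 1 | 0 | 0
1 | 0 | 0 | 0 | 0 | 0
1 | 0 | 0 | 1 | 0 | 0
1 | 0 | 1 | 0 | 1 | 1
1 | 0 | 1 | 1 | 1 | 1
1 | 1 | 0 | 0 | 1 | 1
1 | 1 | 0 | 1 | 1 | 1
1 | 1 | 1 | 0 | 0 | 0
1 | 1 | 1 | 1 | 0 | 0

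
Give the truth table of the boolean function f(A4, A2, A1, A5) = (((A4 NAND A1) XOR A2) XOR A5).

A4 | A2 | A1 | A5 | Output
--------------------------
0 | 0 | 0 | 0 | 1
0 | 0 | 0 | 1 | 0
0 | 0 | 1 | 0 | 1
0 | 0 | 1 | 1 | 0
0 | 1 | 0 | 0 | 0
0 | 1 | 0 | 1 | 1
0 | 1 | 1 | 0 | 0
0 | 1 | 1 | 1 | 1
1 | 0 | 0 | 0 | 1
1 | 0 | 0 | 1 | 0
1 | 0 | 1 | 0 | 0
1 | 0 | 1 | 1 | 1
1 | 1 | 0 | 0 | 0
1 | 1 | 0 | 1 | 1
1 | 1 | 1 | 0 | 1
1 | 1 | 1 | 1 | 0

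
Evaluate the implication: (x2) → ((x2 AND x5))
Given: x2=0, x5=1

Antecedent (x2) = 0; consequent ((x2 AND x5)) = 0.
0 → 0 = 1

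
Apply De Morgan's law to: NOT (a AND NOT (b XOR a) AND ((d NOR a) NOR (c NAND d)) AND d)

NOT a OR (b XOR a) OR NOT ((d NOR a) NOR (c NAND d)) OR NOT d
De Morgan's: NOT(AND of terms) = OR of negations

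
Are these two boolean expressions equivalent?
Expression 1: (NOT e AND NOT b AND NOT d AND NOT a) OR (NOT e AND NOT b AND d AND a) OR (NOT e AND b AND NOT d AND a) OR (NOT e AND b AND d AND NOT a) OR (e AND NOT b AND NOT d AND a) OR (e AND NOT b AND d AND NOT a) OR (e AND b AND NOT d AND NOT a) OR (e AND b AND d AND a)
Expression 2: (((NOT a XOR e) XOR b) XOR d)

Yes, they are equivalent — the two output columns agree on all 16 assignments:
e | b | d | a | Expression 1 | Expression 2
-------------------------------------------
0 | 0 | 0 | 0 | 1 | 1
0 | 0 | 0 | 1 | 0 | 0
0 | 0 | 1 | 0 | 0 | 0
0 | 0 | 1 | 1 | 1 | 1
0 | 1 | 0 | 0 | 0 | 0
0 | 1 | 0 | 1 | 1 | 1
0 | 1 | 1 | 0 | 1 | 1
0 | 1 | 1 | 1 | 0 | 0
1 | 0 | 0 | 0 | 0 | 0
1 | 0 | 0 | 1 | 1 | 1
1 | 0 | 1 | 0 | 1 | 1
1 | 0 | 1 | 1 | 0 | 0
1 | 1 | 0 | 0 | 1 | 1
1 | 1 | 0 | 1 | 0 | 0
1 | 1 | 1 | 0 | 0 | 0
1 | 1 | 1 | 1 | 1 | 1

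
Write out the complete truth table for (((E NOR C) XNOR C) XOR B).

B | E | C | Output
------------------
0 | 0 | 0 | 0
0 | 0 | 1 | 0
0 | 1 | 0 | 1
0 | 1 | 1 | 0
1 | 0 | 0 | 1
1 | 0 | 1 | 1
1 | 1 | 0 | 0
1 | 1 | 1 | 1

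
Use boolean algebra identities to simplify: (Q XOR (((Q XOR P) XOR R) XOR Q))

By XOR self-cancellation ((E XOR v) XOR v = E):
= ((Q XOR P) XOR R)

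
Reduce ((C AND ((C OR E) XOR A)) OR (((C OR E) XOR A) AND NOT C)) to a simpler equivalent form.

By distribution ((E AND v) OR (E AND NOT v) = E):
= ((C OR E) XOR A)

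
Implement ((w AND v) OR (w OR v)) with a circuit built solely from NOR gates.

((((w NOR w) NOR (v NOR v)) NOR ((w NOR v) NOR (w NOR v))) NOR (((w NOR w) NOR (v NOR v)) NOR ((w NOR v) NOR (w NOR v))))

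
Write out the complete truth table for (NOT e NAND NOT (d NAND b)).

e | b | d | Output
------------------
0 | 0 | 0 | 1
0 | 0 | 1 | 1
0 | 1 | 0 | 1
0 | 1 | 1 | 0
1 | 0 | 0 | 1
1 | 0 | 1 | 1
1 | 1 | 0 | 1
1 | 1 | 1 | 1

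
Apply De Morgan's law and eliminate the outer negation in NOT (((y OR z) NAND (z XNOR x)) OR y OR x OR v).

NOT ((y OR z) NAND (z XNOR x)) AND NOT y AND NOT x AND NOT v
De Morgan's: NOT(OR of terms) = AND of negations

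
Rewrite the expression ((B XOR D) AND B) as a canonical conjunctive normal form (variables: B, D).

(B OR D) AND (B OR NOT D) AND (NOT B OR NOT D)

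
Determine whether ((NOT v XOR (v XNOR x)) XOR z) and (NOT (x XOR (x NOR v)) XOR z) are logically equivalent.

No. Counterexample: with x=0, z=0, v=1, Expression 1 = 0 but Expression 2 = 1.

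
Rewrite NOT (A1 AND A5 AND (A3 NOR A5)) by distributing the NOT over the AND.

NOT A1 OR NOT A5 OR NOT (A3 NOR A5)
De Morgan's: NOT(AND of terms) = OR of negations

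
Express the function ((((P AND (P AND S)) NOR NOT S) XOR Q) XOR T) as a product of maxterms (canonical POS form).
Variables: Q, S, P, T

ΠM(0, 2, 5, 6, 9, 11, 12, 15) = (Q OR S OR P OR T) AND (Q OR S OR NOT P OR T) AND (Q OR NOT S OR P OR NOT T) AND (Q OR NOT S OR NOT P OR T) AND (NOT Q OR S OR P OR NOT T) AND (NOT Q OR S OR NOT P OR NOT T) AND (NOT Q OR NOT S OR P OR T) AND (NOT Q OR NOT S OR NOT P OR NOT T)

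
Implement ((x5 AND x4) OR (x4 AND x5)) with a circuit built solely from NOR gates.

((((x5 NOR x5) NOR (x4 NOR x4)) NOR ((x4 NOR x4) NOR (x5 NOR x5))) NOR (((x5 NOR x5) NOR (x4 NOR x4)) NOR ((x4 NOR x4) NOR (x5 NOR x5))))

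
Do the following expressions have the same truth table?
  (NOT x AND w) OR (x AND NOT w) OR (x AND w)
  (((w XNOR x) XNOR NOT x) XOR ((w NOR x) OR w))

Yes, they are equivalent — the two output columns agree on all 4 assignments:
x | w | Expression 1 | Expression 2
-----------------------------------
0 | 0 | 0 | 0
0 | 1 | 1 | 1
1 | 0 | 1 | 1
1 | 1 | 1 | 1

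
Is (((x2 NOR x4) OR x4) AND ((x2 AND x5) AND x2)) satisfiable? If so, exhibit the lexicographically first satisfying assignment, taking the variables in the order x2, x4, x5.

x2=1, x4=1, x5=1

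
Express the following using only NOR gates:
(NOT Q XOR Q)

(((((Q NOR Q) NOR Q) NOR ((Q NOR Q) NOR Q)) NOR (((Q NOR Q) NOR Q) NOR ((Q NOR Q) NOR Q))) NOR (((((Q NOR Q) NOR (Q NOR Q)) NOR (Q NOR Q)) NOR (((Q NOR Q) NOR (Q NOR Q)) NOR (Q NOR Q))) NOR ((((Q NOR Q) NOR (Q NOR Q)) NOR (Q NOR Q)) NOR (((Q NOR Q) NOR (Q NOR Q)) NOR (Q NOR Q)))))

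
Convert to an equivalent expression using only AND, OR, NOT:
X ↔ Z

(X AND Z) OR (NOT X AND NOT Z)
(Biconditional = both true or both false)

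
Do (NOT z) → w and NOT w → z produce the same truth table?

Yes, Contrapositive is always equivalent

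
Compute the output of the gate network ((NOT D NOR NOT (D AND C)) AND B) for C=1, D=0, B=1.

Substituting: ((NOT 0 NOR NOT (0 AND 1)) AND 1)
= 0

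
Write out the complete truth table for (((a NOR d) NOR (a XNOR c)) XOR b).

b | d | a | c | Output
----------------------
0 | 0 | 0 | 0 | 0
0 | 0 | 0 | 1 | 0
0 | 0 | 1 | 0 | 1
0 | 0 | 1 | 1 | 0
0 | 1 | 0 | 0 | 0
0 | 1 | 0 | 1 | 1
0 | 1 | 1 | 0 | 1
0 | 1 | 1 | 1 | 0
1 | 0 | 0 | 0 | 1
1 | 0 | 0 | 1 | 1
1 | 0 | 1 | 0 | 0
1 | 0 | 1 | 1 | 1
1 | 1 | 0 | 0 | 1
1 | 1 | 0 | 1 | 0
1 | 1 | 1 | 0 | 0
1 | 1 | 1 | 1 | 1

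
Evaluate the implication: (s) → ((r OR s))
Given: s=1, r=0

Antecedent (s) = 1; consequent ((r OR s)) = 1.
1 → 1 = 1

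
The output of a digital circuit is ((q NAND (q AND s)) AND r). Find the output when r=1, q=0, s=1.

Substituting: ((0 NAND (0 AND 1)) AND 1)
= 1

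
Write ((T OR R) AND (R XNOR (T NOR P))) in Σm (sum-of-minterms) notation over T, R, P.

Σm(2, 4, 5) = (NOT T AND R AND NOT P) OR (T AND NOT R AND NOT P) OR (T AND NOT R AND P)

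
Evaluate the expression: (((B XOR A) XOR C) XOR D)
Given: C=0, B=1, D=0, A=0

Substituting: (((1 XOR 0) XOR 0) XOR 0)
= 1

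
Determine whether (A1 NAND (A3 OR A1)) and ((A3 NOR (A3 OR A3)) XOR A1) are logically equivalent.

No. Counterexample: with A3=1, A1=0, Expression 1 = 1 but Expression 2 = 0.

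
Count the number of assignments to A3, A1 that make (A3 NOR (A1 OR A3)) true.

Satisfying assignments: (0,0)
Count: 1 out of 4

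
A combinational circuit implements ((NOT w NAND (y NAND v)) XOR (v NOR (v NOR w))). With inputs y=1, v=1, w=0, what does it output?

Substituting: ((NOT 0 NAND (1 NAND 1)) XOR (1 NOR (1 NOR 0)))
= 1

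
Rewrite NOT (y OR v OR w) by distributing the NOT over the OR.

NOT y AND NOT v AND NOT w
De Morgan's: NOT(OR of terms) = AND of negations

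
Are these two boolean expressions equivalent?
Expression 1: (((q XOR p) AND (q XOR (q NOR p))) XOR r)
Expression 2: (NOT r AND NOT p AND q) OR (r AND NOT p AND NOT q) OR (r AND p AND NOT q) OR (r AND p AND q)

Yes, they are equivalent — the two output columns agree on all 8 assignments:
r | p | q | Expression 1 | Expression 2
---------------------------------------
0 | 0 | 0 | 0 | 0
0 | 0 | 1 | 1 | 1
0 | 1 | 0 | 0 | 0
0 | 1 | 1 | 0 | 0
1 | 0 | 0 | 1 | 1
1 | 0 | 1 | 0 | 0
1 | 1 | 0 | 1 | 1
1 | 1 | 1 | 1 | 1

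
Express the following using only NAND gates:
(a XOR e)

((a NAND (a NAND e)) NAND (e NAND (a NAND e)))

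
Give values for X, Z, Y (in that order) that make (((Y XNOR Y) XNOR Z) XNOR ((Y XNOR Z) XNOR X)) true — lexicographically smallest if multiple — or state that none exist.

X=0, Z=0, Y=0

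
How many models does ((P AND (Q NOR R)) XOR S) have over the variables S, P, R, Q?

Satisfying assignments: (0,1,0,0), (1,0,0,0), (1,0,0,1), (1,0,1,0), (1,0,1,1), (1,1,0,1), (1,1,1,0), (1,1,1,1)
Count: 8 out of 16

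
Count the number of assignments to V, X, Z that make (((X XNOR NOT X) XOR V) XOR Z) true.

Satisfying assignments: (0,0,1), (0,1,1), (1,0,0), (1,1,0)
Count: 4 out of 8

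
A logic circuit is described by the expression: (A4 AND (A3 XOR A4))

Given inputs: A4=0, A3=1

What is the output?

Substituting: (0 AND (1 XOR 0))
= 0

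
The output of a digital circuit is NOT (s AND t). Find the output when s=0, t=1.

Substituting: NOT (0 AND 1)
= 1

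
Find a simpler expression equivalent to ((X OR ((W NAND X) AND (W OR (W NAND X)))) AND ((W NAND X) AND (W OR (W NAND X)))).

By absorption (E AND (E OR v) = E) then absorption (E AND (E OR v) = E):
= (W NAND X)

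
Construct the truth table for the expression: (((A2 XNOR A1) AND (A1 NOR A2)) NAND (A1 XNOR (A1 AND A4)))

A2 | A1 | A4 | Output
---------------------
0 | 0 | 0 | 0
0 | 0 | 1 | 0
0 | 1 | 0 | 1
0 | 1 | 1 | 1
1 | 0 | 0 | 1
1 | 0 | 1 | 1
1 | 1 | 0 | 1
1 | 1 | 1 | 1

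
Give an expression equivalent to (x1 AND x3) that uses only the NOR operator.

((x1 NOR x1) NOR (x3 NOR x3))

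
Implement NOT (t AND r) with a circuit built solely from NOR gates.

(((t NOR t) NOR (r NOR r)) NOR ((t NOR t) NOR (r NOR r)))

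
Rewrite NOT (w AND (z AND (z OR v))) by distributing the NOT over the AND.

NOT w OR NOT (z AND (z OR v))
De Morgan's: NOT(AND of terms) = OR of negations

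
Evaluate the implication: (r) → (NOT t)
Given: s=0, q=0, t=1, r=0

Antecedent (r) = 0; consequent (NOT t) = 0.
0 → 0 = 1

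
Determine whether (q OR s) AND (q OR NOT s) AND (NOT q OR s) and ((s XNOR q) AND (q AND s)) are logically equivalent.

Yes, they are equivalent — the two output columns agree on all 4 assignments:
q | s | Expression 1 | Expression 2
-----------------------------------
0 | 0 | 0 | 0
0 | 1 | 0 | 0
1 | 0 | 0 | 0
1 | 1 | 1 | 1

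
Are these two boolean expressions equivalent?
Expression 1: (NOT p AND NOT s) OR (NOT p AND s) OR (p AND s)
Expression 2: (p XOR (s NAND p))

Yes, they are equivalent — the two output columns agree on all 4 assignments:
p | s | Expression 1 | Expression 2
-----------------------------------
0 | 0 | 1 | 1
0 | 1 | 1 | 1
1 | 0 | 0 | 0
1 | 1 | 1 | 1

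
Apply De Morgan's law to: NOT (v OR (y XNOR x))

NOT v AND NOT (y XNOR x)
De Morgan's: NOT(OR of terms) = AND of negations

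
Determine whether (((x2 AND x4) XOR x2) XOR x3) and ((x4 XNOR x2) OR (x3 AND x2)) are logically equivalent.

No. Counterexample: with x3=0, x2=0, x4=0, Expression 1 = 0 but Expression 2 = 1.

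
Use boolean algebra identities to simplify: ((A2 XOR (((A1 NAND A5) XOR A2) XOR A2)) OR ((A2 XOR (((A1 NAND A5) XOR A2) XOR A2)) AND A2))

By absorption (E OR (E AND v) = E) then XOR self-cancellation ((E XOR v) XOR v = E):
= ((A1 NAND A5) XOR A2)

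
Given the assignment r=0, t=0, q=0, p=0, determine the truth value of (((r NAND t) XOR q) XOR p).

Substituting: (((0 NAND 0) XOR 0) XOR 0)
= 1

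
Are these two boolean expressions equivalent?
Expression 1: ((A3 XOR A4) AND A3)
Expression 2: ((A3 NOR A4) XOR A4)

No. Counterexample: with A3=0, A4=0, Expression 1 = 0 but Expression 2 = 1.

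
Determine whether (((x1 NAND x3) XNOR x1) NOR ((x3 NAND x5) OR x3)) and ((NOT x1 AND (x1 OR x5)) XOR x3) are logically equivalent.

No. Counterexample: with x5=0, x3=1, x1=0, Expression 1 = 0 but Expression 2 = 1.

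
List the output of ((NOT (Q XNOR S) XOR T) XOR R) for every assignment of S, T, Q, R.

S | T | Q | R | Output
----------------------
0 | 0 | 0 | 0 | 0
0 | 0 | 0 | 1 | 1
0 | 0 | 1 | 0 | 1
0 | 0 | 1 | 1 | 0
0 | 1 | 0 | 0 | 1
0 | 1 | 0 | 1 | 0
0 | 1 | 1 | 0 | 0
0 | 1 | 1 | 1 | 1
1 | 0 | 0 | 0 | 1
1 | 0 | 0 | 1 | 0
1 | 0 | 1 | 0 | 0
1 | 0 | 1 | 1 | 1
1 | 1 | 0 | 0 | 0
1 | 1 | 0 | 1 | 1
1 | 1 | 1 | 0 | 1
1 | 1 | 1 | 1 | 0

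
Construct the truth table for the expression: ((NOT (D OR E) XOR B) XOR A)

B | D | E | A | Output
----------------------
0 | 0 | 0 | 0 | 1
0 | 0 | 0 | 1 | 0
0 | 0 | 1 | 0 | 0
0 | 0 | 1 | 1 | 1
0 | 1 | 0 | 0 | 0
0 | 1 | 0 | 1 | 1
0 | 1 | 1 | 0 | 0
0 | 1 | 1 | 1 | 1
1 | 0 | 0 | 0 | 0
1 | 0 | 0 | 1 | 1
1 | 0 | 1 | 0 | 1
1 | 0 | 1 | 1 | 0
1 | 1 | 0 | 0 | 1
1 | 1 | 0 | 1 | 0
1 | 1 | 1 | 0 | 1
1 | 1 | 1 | 1 | 0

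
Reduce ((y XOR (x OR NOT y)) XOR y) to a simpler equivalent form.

By XOR self-cancellation ((E XOR v) XOR v = E):
= (x OR NOT y)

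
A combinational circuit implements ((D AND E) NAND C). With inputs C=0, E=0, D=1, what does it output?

Substituting: ((1 AND 0) NAND 0)
= 1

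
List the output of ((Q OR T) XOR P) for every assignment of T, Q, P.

T | Q | P | Output
------------------
0 | 0 | 0 | 0
0 | 0 | 1 | 1
0 | 1 | 0 | 1
0 | 1 | 1 | 0
1 | 0 | 0 | 1
1 | 0 | 1 | 0
1 | 1 | 0 | 1
1 | 1 | 1 | 0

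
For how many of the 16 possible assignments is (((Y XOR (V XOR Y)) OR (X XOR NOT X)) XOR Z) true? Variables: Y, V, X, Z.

Satisfying assignments: (0,0,0,0), (0,0,1,0), (0,1,0,0), (0,1,1,0), (1,0,0,0), (1,0,1,0), (1,1,0,0), (1,1,1,0)
Count: 8 out of 16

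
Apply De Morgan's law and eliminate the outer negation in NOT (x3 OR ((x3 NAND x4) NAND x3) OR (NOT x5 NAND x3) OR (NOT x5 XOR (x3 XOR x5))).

NOT x3 AND NOT ((x3 NAND x4) NAND x3) AND NOT (NOT x5 NAND x3) AND NOT (NOT x5 XOR (x3 XOR x5))
De Morgan's: NOT(OR of terms) = AND of negations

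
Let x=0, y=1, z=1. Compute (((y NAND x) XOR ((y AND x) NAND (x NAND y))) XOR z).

Substituting: (((1 NAND 0) XOR ((1 AND 0) NAND (0 NAND 1))) XOR 1)
= 1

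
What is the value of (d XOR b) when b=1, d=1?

Substituting: (1 XOR 1)
= 0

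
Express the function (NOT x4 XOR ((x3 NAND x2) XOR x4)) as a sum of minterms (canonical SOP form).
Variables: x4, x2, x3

Σm(3, 7) = (NOT x4 AND x2 AND x3) OR (x4 AND x2 AND x3)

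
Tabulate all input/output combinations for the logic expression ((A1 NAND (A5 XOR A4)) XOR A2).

A4 | A1 | A5 | A2 | Output
--------------------------
0 | 0 | 0 | 0 | 1
0 | 0 | 0 | 1 | 0
0 | 0 | 1 | 0 | 1
0 | 0 | 1 | 1 | 0
0 | 1 | 0 | 0 | 1
0 | 1 | 0 | 1 | 0
0 | 1 | 1 | 0 | 0
0 | 1 | 1 | 1 | 1
1 | 0 | 0 | 0 | 1
1 | 0 | 0 | 1 | 0
1 | 0 | 1 | 0 | 1
1 | 0 | 1 | 1 | 0
1 | 1 | 0 | 0 | 0
1 | 1 | 0 | 1 | 1
1 | 1 | 1 | 0 | 1
1 | 1 | 1 | 1 | 0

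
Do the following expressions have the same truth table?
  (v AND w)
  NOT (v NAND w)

Yes, they are equivalent — the two output columns agree on all 4 assignments:
v | w | Expression 1 | Expression 2
-----------------------------------
0 | 0 | 0 | 0
0 | 1 | 0 | 0
1 | 0 | 0 | 0
1 | 1 | 1 | 1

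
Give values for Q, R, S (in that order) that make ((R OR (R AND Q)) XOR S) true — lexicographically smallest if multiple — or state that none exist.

Q=0, R=0, S=1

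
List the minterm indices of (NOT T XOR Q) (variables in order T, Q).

Σm(0, 3) = (NOT T AND NOT Q) OR (T AND Q)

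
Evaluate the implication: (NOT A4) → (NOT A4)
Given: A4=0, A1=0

Antecedent (NOT A4) = 1; consequent (NOT A4) = 1.
1 → 1 = 1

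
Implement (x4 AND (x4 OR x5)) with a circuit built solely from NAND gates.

((x4 NAND ((x4 NAND x4) NAND (x5 NAND x5))) NAND (x4 NAND ((x4 NAND x4) NAND (x5 NAND x5))))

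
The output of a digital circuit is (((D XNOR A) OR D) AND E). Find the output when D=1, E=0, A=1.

Substituting: (((1 XNOR 1) OR 1) AND 0)
= 0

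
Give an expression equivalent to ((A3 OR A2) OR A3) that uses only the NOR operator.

((((A3 NOR A2) NOR (A3 NOR A2)) NOR A3) NOR (((A3 NOR A2) NOR (A3 NOR A2)) NOR A3))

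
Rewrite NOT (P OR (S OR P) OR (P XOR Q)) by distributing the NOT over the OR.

NOT P AND NOT (S OR P) AND NOT (P XOR Q)
De Morgan's: NOT(OR of terms) = AND of negations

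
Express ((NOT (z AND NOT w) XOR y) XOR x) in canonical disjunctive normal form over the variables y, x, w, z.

(NOT y AND NOT x AND NOT w AND NOT z) OR (NOT y AND NOT x AND w AND NOT z) OR (NOT y AND NOT x AND w AND z) OR (NOT y AND x AND NOT w AND z) OR (y AND NOT x AND NOT w AND z) OR (y AND x AND NOT w AND NOT z) OR (y AND x AND w AND NOT z) OR (y AND x AND w AND z)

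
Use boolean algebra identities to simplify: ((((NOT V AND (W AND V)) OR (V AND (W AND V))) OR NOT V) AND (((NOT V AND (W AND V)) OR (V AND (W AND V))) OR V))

By distribution ((E OR v) AND (E OR NOT v) = E) then distribution ((E AND v) OR (E AND NOT v) = E):
= (W AND V)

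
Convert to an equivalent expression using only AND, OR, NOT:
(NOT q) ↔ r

((NOT q) AND r) OR (q AND NOT r)
(Biconditional = both true or both false)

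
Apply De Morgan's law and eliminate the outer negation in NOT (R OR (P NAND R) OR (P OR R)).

NOT R AND NOT (P NAND R) AND NOT (P OR R)
De Morgan's: NOT(OR of terms) = AND of negations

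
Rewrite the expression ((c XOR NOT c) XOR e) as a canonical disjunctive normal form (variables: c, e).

(NOT c AND NOT e) OR (c AND NOT e)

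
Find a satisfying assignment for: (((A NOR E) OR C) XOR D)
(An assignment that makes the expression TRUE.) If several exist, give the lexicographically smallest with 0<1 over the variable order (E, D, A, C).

E=0, D=0, A=0, C=0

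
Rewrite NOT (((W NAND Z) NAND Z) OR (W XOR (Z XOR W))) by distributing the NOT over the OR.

NOT ((W NAND Z) NAND Z) AND NOT (W XOR (Z XOR W))
De Morgan's: NOT(OR of terms) = AND of negations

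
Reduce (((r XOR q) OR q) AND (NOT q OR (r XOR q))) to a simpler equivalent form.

By distribution ((E OR v) AND (E OR NOT v) = E):
= (r XOR q)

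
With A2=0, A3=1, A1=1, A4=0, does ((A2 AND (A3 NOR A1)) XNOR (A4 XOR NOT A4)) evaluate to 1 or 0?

Substituting: ((0 AND (1 NOR 1)) XNOR (0 XOR NOT 0))
= 0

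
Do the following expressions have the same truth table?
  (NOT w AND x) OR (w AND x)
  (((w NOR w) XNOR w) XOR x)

Yes, they are equivalent — the two output columns agree on all 4 assignments:
w | x | Expression 1 | Expression 2
-----------------------------------
0 | 0 | 0 | 0
0 | 1 | 1 | 1
1 | 0 | 0 | 0
1 | 1 | 1 | 1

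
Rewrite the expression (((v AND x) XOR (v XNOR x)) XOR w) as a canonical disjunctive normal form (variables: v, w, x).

(NOT v AND NOT w AND NOT x) OR (NOT v AND w AND x) OR (v AND w AND NOT x) OR (v AND w AND x)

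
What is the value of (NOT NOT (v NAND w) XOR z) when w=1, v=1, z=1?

Substituting: (NOT NOT (1 NAND 1) XOR 1)
= 1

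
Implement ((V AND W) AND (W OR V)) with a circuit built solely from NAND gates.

((((V NAND W) NAND (V NAND W)) NAND ((W NAND W) NAND (V NAND V))) NAND (((V NAND W) NAND (V NAND W)) NAND ((W NAND W) NAND (V NAND V))))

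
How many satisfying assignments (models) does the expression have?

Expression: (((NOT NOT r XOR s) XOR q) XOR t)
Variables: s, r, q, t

Satisfying assignments: (0,0,0,1), (0,0,1,0), (0,1,0,0), (0,1,1,1), (1,0,0,0), (1,0,1,1), (1,1,0,1), (1,1,1,0)
Count: 8 out of 16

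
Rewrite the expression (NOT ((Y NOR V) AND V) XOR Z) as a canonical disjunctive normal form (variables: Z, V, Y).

(NOT Z AND NOT V AND NOT Y) OR (NOT Z AND NOT V AND Y) OR (NOT Z AND V AND NOT Y) OR (NOT Z AND V AND Y)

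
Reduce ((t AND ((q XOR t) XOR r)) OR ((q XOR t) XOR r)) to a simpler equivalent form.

By absorption (E OR (E AND v) = E):
= ((q XOR t) XOR r)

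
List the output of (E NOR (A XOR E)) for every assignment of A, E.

A | E | Output
--------------
0 | 0 | 1
0 | 1 | 0
1 | 0 | 0
1 | 1 | 0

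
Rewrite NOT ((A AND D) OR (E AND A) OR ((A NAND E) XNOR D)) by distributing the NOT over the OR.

NOT (A AND D) AND NOT (E AND A) AND NOT ((A NAND E) XNOR D)
De Morgan's: NOT(OR of terms) = AND of negations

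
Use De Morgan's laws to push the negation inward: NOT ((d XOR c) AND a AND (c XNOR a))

NOT (d XOR c) OR NOT a OR NOT (c XNOR a)
De Morgan's: NOT(AND of terms) = OR of negations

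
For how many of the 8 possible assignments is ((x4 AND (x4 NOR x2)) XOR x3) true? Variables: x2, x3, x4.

Satisfying assignments: (0,1,0), (0,1,1), (1,1,0), (1,1,1)
Count: 4 out of 8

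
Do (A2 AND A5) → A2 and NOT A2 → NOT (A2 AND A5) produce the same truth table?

Yes, Contrapositive is always equivalent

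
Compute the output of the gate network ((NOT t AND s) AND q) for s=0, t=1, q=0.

Substituting: ((NOT 1 AND 0) AND 0)
= 0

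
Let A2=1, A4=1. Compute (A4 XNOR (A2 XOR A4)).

Substituting: (1 XNOR (1 XOR 1))
= 0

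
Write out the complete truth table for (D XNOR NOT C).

D | C | Output
--------------
0 | 0 | 0
0 | 1 | 1
1 | 0 | 1
1 | 1 | 0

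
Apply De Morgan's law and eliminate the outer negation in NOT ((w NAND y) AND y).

NOT (w NAND y) OR NOT y
De Morgan's: NOT(AND of terms) = OR of negations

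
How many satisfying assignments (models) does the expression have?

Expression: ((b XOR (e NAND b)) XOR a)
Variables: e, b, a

Satisfying assignments: (0,0,0), (0,1,1), (1,0,0), (1,1,0)
Count: 4 out of 8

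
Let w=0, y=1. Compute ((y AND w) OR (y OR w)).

Substituting: ((1 AND 0) OR (1 OR 0))
= 1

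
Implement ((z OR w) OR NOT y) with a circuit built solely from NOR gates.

((((z NOR w) NOR (z NOR w)) NOR (y NOR y)) NOR (((z NOR w) NOR (z NOR w)) NOR (y NOR y)))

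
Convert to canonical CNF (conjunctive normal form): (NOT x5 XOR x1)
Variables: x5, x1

(x5 OR NOT x1) AND (NOT x5 OR x1)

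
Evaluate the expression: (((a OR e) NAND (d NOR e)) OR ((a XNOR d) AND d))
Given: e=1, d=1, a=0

Substituting: (((0 OR 1) NAND (1 NOR 1)) OR ((0 XNOR 1) AND 1))
= 1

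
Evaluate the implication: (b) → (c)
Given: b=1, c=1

Antecedent (b) = 1; consequent (c) = 1.
1 → 1 = 1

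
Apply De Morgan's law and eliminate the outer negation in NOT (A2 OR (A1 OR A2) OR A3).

NOT A2 AND NOT (A1 OR A2) AND NOT A3
De Morgan's: NOT(OR of terms) = AND of negations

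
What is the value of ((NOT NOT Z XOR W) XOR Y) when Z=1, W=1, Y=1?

Substituting: ((NOT NOT 1 XOR 1) XOR 1)
= 1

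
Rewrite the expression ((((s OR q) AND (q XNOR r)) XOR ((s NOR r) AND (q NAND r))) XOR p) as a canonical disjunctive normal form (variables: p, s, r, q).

(NOT p AND NOT s AND NOT r AND NOT q) OR (NOT p AND NOT s AND NOT r AND q) OR (NOT p AND NOT s AND r AND q) OR (NOT p AND s AND NOT r AND NOT q) OR (NOT p AND s AND r AND q) OR (p AND NOT s AND r AND NOT q) OR (p AND s AND NOT r AND q) OR (p AND s AND r AND NOT q)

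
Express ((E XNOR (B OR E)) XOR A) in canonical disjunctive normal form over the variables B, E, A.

(NOT B AND NOT E AND NOT A) OR (NOT B AND E AND NOT A) OR (B AND NOT E AND A) OR (B AND E AND NOT A)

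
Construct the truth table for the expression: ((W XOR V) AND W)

W | V | Output
--------------
0 | 0 | 0
0 | 1 | 0
1 | 0 | 1
1 | 1 | 0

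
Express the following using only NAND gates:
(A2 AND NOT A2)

((A2 NAND (A2 NAND A2)) NAND (A2 NAND (A2 NAND A2)))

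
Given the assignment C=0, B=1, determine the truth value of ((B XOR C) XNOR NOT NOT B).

Substituting: ((1 XOR 0) XNOR NOT NOT 1)
= 1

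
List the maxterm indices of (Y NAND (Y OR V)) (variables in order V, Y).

ΠM(1, 3) = (V OR NOT Y) AND (NOT V OR NOT Y)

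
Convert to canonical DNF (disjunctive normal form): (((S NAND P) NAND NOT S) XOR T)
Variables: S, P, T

(NOT S AND NOT P AND T) OR (NOT S AND P AND T) OR (S AND NOT P AND NOT T) OR (S AND P AND NOT T)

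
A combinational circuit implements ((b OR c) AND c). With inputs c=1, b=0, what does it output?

Substituting: ((0 OR 1) AND 1)
= 1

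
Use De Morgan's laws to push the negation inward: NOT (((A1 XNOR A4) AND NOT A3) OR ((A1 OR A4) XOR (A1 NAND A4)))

NOT ((A1 XNOR A4) AND NOT A3) AND NOT ((A1 OR A4) XOR (A1 NAND A4))
De Morgan's: NOT(OR of terms) = AND of negations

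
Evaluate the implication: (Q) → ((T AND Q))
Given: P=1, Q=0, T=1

Antecedent (Q) = 0; consequent ((T AND Q)) = 0.
0 → 0 = 1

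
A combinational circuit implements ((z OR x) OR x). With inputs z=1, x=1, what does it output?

Substituting: ((1 OR 1) OR 1)
= 1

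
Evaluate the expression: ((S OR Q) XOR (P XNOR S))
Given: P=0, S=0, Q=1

Substituting: ((0 OR 1) XOR (0 XNOR 0))
= 0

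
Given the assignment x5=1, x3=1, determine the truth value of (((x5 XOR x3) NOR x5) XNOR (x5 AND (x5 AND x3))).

Substituting: (((1 XOR 1) NOR 1) XNOR (1 AND (1 AND 1)))
= 0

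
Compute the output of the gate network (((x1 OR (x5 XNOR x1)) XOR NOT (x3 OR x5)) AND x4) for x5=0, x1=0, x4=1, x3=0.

Substituting: (((0 OR (0 XNOR 0)) XOR NOT (0 OR 0)) AND 1)
= 0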